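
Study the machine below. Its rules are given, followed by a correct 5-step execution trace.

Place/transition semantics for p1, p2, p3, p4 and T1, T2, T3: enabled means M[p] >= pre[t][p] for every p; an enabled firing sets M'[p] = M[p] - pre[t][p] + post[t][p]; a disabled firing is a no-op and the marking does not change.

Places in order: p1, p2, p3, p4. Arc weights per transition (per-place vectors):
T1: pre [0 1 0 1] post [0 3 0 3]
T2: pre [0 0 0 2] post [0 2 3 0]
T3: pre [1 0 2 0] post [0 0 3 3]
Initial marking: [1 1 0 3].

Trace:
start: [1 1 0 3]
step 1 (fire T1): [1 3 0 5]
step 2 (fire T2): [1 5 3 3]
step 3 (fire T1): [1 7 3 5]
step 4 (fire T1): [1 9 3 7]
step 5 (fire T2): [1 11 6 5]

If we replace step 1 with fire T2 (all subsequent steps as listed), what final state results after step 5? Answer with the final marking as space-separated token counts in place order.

(re-executing from step 1 with the substitution; state before step 1: [1 1 0 3])
step 1 (fire T2): [1 3 3 1]
step 2 (fire T2): [1 3 3 1]
step 3 (fire T1): [1 5 3 3]
step 4 (fire T1): [1 7 3 5]
step 5 (fire T2): [1 9 6 3]

1 9 6 3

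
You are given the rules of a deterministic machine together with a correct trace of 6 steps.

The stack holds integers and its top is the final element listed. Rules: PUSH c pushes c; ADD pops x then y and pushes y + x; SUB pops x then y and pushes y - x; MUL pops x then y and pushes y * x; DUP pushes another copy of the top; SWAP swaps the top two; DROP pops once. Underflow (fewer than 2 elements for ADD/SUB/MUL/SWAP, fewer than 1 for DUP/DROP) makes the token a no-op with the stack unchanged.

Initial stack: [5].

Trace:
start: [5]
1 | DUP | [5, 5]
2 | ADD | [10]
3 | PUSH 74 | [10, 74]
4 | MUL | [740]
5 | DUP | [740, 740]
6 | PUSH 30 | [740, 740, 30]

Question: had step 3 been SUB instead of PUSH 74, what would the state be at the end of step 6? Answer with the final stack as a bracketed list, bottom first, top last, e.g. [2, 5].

(re-executing from step 3 with the substitution; state before step 3: [10])
3 | SUB | [10]
4 | MUL | [10]
5 | DUP | [10, 10]
6 | PUSH 30 | [10, 10, 30]

[10, 10, 30]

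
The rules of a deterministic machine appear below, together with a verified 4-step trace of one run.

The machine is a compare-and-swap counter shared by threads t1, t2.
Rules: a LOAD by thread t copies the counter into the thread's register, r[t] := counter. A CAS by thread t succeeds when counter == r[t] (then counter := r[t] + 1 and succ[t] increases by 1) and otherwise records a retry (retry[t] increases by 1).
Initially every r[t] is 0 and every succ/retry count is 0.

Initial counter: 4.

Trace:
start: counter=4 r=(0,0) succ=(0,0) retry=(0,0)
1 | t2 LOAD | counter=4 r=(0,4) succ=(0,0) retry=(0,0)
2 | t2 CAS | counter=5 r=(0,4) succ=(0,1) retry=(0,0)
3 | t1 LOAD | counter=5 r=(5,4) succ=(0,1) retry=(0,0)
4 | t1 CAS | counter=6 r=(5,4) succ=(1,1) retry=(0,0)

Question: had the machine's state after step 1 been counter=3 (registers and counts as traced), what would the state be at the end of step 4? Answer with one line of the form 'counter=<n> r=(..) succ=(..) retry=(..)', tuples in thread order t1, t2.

counter=4 r=(3,4) succ=(1,0) retry=(0,1)

state after step 1 := counter=3 r=(0,4) succ=(0,0) retry=(0,0)
2 | t2 CAS | counter=3 r=(0,4) succ=(0,0) retry=(0,1)
3 | t1 LOAD | counter=3 r=(3,4) succ=(0,0) retry=(0,1)
4 | t1 CAS | counter=4 r=(3,4) succ=(1,0) retry=(0,1)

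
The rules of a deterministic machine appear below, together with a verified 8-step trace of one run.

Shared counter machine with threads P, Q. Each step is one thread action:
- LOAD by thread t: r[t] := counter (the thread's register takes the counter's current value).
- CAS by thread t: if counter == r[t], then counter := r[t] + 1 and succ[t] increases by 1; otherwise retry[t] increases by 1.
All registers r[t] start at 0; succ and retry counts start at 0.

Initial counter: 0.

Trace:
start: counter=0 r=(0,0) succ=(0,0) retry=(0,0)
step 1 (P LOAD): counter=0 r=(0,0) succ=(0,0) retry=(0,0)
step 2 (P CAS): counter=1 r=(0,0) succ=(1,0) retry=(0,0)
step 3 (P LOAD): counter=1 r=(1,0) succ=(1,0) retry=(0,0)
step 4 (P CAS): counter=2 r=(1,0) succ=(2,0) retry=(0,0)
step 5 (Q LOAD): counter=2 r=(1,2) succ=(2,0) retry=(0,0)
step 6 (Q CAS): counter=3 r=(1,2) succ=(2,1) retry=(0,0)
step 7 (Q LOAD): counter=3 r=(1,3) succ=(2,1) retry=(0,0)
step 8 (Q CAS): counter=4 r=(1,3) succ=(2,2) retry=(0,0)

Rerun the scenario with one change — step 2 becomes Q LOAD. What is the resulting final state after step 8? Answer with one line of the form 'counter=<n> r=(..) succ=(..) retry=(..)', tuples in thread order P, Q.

(re-executing from step 2 with the substitution; state before step 2: counter=0 r=(0,0) succ=(0,0) retry=(0,0))
step 2 (Q LOAD): counter=0 r=(0,0) succ=(0,0) retry=(0,0)
step 3 (P LOAD): counter=0 r=(0,0) succ=(0,0) retry=(0,0)
step 4 (P CAS): counter=1 r=(0,0) succ=(1,0) retry=(0,0)
step 5 (Q LOAD): counter=1 r=(0,1) succ=(1,0) retry=(0,0)
step 6 (Q CAS): counter=2 r=(0,1) succ=(1,1) retry=(0,0)
step 7 (Q LOAD): counter=2 r=(0,2) succ=(1,1) retry=(0,0)
step 8 (Q CAS): counter=3 r=(0,2) succ=(1,2) retry=(0,0)

counter=3 r=(0,2) succ=(1,2) retry=(0,0)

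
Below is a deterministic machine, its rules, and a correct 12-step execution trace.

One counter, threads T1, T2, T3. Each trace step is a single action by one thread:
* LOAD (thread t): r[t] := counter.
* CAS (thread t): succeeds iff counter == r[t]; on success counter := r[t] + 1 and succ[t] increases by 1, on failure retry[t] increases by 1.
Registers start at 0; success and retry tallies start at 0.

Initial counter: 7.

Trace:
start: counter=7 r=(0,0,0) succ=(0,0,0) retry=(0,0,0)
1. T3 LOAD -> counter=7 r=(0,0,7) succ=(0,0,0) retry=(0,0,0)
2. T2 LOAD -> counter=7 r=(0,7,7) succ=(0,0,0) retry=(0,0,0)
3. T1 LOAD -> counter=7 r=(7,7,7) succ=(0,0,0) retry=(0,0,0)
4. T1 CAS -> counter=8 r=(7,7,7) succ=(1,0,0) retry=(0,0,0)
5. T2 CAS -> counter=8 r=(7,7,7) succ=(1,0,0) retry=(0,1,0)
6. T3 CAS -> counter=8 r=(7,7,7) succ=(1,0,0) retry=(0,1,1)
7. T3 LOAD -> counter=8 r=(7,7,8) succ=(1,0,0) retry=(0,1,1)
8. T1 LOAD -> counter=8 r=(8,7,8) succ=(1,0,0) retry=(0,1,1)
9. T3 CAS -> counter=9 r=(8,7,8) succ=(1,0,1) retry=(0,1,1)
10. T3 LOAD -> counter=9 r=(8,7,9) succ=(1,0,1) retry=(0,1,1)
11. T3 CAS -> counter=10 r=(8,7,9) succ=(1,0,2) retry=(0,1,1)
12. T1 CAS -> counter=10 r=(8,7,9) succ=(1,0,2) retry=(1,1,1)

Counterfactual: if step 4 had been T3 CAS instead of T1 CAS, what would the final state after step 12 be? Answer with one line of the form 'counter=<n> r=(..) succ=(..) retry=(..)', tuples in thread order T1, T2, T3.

counter=10 r=(8,7,9) succ=(0,0,3) retry=(1,1,1)

(re-executing from step 4 with the substitution; state before step 4: counter=7 r=(7,7,7) succ=(0,0,0) retry=(0,0,0))
4. T3 CAS -> counter=8 r=(7,7,7) succ=(0,0,1) retry=(0,0,0)
5. T2 CAS -> counter=8 r=(7,7,7) succ=(0,0,1) retry=(0,1,0)
6. T3 CAS -> counter=8 r=(7,7,7) succ=(0,0,1) retry=(0,1,1)
7. T3 LOAD -> counter=8 r=(7,7,8) succ=(0,0,1) retry=(0,1,1)
8. T1 LOAD -> counter=8 r=(8,7,8) succ=(0,0,1) retry=(0,1,1)
9. T3 CAS -> counter=9 r=(8,7,8) succ=(0,0,2) retry=(0,1,1)
10. T3 LOAD -> counter=9 r=(8,7,9) succ=(0,0,2) retry=(0,1,1)
11. T3 CAS -> counter=10 r=(8,7,9) succ=(0,0,3) retry=(0,1,1)
12. T1 CAS -> counter=10 r=(8,7,9) succ=(0,0,3) retry=(1,1,1)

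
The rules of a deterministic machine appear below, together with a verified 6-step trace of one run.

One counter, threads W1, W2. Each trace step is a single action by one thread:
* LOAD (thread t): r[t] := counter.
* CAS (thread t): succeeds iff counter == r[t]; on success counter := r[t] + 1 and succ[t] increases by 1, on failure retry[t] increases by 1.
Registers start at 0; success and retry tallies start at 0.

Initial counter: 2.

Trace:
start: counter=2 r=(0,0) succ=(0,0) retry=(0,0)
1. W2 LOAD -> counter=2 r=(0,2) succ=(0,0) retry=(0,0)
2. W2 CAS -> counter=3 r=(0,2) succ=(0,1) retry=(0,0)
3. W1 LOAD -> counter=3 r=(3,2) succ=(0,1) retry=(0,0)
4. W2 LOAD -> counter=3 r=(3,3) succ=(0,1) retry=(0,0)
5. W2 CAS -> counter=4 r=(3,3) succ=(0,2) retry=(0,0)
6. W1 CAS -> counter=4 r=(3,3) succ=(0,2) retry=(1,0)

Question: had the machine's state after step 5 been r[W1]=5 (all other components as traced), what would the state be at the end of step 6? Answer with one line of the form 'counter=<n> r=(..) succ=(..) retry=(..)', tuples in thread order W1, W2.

state after step 5 := counter=4 r=(5,3) succ=(0,2) retry=(0,0)
6. W1 CAS -> counter=4 r=(5,3) succ=(0,2) retry=(1,0)

counter=4 r=(5,3) succ=(0,2) retry=(1,0)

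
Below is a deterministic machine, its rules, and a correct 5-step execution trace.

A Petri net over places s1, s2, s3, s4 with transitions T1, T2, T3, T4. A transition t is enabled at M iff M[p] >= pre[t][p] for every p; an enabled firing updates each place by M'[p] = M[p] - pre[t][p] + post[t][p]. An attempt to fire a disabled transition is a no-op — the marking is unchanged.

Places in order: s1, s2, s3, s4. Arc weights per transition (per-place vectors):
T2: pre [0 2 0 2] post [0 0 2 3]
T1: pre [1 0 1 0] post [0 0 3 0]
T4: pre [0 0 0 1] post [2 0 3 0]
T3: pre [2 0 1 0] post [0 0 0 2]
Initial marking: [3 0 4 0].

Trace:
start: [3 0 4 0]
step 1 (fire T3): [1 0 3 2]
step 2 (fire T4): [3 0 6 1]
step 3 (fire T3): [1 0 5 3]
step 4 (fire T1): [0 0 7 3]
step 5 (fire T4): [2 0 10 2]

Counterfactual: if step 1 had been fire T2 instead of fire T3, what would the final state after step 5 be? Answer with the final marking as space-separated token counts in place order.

(re-executing from step 1 with the substitution; state before step 1: [3 0 4 0])
step 1 (fire T2): [3 0 4 0]
step 2 (fire T4): [3 0 4 0]
step 3 (fire T3): [1 0 3 2]
step 4 (fire T1): [0 0 5 2]
step 5 (fire T4): [2 0 8 1]

2 0 8 1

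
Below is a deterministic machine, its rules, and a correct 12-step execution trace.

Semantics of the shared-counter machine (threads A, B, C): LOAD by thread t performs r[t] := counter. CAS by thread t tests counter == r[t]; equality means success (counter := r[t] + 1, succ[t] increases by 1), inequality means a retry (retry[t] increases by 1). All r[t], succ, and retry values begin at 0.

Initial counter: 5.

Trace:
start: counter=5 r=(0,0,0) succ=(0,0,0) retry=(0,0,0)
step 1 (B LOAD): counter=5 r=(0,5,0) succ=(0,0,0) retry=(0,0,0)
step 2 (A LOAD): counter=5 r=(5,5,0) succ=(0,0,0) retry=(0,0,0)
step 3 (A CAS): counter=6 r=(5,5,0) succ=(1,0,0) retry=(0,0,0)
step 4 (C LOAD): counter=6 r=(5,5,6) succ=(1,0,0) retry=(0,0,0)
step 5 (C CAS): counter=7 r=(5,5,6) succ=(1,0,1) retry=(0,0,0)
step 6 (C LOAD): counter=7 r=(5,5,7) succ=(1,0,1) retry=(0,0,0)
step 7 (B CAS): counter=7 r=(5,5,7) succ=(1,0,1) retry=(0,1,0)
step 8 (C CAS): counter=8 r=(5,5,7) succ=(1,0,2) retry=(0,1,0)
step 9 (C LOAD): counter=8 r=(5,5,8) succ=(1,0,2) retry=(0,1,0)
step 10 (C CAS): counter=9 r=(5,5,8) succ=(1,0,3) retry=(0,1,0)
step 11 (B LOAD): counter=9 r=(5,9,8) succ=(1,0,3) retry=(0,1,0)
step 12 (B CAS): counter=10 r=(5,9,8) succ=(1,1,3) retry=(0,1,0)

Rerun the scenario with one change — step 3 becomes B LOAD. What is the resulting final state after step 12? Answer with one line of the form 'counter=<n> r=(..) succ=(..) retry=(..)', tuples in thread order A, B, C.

counter=9 r=(5,8,7) succ=(0,1,3) retry=(0,1,0)

(re-executing from step 3 with the substitution; state before step 3: counter=5 r=(5,5,0) succ=(0,0,0) retry=(0,0,0))
step 3 (B LOAD): counter=5 r=(5,5,0) succ=(0,0,0) retry=(0,0,0)
step 4 (C LOAD): counter=5 r=(5,5,5) succ=(0,0,0) retry=(0,0,0)
step 5 (C CAS): counter=6 r=(5,5,5) succ=(0,0,1) retry=(0,0,0)
step 6 (C LOAD): counter=6 r=(5,5,6) succ=(0,0,1) retry=(0,0,0)
step 7 (B CAS): counter=6 r=(5,5,6) succ=(0,0,1) retry=(0,1,0)
step 8 (C CAS): counter=7 r=(5,5,6) succ=(0,0,2) retry=(0,1,0)
step 9 (C LOAD): counter=7 r=(5,5,7) succ=(0,0,2) retry=(0,1,0)
step 10 (C CAS): counter=8 r=(5,5,7) succ=(0,0,3) retry=(0,1,0)
step 11 (B LOAD): counter=8 r=(5,8,7) succ=(0,0,3) retry=(0,1,0)
step 12 (B CAS): counter=9 r=(5,8,7) succ=(0,1,3) retry=(0,1,0)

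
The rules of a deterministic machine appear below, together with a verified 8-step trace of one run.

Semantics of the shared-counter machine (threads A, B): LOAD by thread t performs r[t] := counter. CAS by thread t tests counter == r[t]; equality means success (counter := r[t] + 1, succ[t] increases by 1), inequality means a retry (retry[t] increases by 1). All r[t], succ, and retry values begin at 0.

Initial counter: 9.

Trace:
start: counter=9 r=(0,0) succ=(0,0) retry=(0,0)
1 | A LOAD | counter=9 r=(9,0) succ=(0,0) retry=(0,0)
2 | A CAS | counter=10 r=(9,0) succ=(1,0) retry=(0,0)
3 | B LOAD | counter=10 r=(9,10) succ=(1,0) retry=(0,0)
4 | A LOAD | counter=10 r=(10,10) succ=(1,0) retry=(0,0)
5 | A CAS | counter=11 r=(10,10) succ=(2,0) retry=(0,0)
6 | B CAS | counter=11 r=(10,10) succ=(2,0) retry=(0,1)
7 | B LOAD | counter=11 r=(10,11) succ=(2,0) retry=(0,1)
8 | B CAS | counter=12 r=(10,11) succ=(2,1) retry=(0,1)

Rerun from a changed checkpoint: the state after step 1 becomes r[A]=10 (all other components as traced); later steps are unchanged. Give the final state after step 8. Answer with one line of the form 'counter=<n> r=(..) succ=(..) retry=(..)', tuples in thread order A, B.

counter=11 r=(9,10) succ=(1,1) retry=(1,1)

state after step 1 := counter=9 r=(10,0) succ=(0,0) retry=(0,0)
2 | A CAS | counter=9 r=(10,0) succ=(0,0) retry=(1,0)
3 | B LOAD | counter=9 r=(10,9) succ=(0,0) retry=(1,0)
4 | A LOAD | counter=9 r=(9,9) succ=(0,0) retry=(1,0)
5 | A CAS | counter=10 r=(9,9) succ=(1,0) retry=(1,0)
6 | B CAS | counter=10 r=(9,9) succ=(1,0) retry=(1,1)
7 | B LOAD | counter=10 r=(9,10) succ=(1,0) retry=(1,1)
8 | B CAS | counter=11 r=(9,10) succ=(1,1) retry=(1,1)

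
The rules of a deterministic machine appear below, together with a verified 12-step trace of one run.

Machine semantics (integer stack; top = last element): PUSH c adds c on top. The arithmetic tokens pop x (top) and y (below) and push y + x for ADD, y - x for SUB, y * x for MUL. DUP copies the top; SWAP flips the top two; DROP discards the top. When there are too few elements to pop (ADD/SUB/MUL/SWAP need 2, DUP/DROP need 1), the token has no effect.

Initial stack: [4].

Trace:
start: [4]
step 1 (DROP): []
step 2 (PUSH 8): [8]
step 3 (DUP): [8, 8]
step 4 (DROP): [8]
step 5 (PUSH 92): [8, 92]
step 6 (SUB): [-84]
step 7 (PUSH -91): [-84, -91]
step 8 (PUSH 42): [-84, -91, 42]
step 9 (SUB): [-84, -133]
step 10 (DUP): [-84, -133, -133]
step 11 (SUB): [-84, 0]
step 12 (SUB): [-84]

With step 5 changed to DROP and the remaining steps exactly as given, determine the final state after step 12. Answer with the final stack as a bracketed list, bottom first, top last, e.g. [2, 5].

(re-executing from step 5 with the substitution; state before step 5: [8])
step 5 (DROP): []
step 6 (SUB): []
step 7 (PUSH -91): [-91]
step 8 (PUSH 42): [-91, 42]
step 9 (SUB): [-133]
step 10 (DUP): [-133, -133]
step 11 (SUB): [0]
step 12 (SUB): [0]

[0]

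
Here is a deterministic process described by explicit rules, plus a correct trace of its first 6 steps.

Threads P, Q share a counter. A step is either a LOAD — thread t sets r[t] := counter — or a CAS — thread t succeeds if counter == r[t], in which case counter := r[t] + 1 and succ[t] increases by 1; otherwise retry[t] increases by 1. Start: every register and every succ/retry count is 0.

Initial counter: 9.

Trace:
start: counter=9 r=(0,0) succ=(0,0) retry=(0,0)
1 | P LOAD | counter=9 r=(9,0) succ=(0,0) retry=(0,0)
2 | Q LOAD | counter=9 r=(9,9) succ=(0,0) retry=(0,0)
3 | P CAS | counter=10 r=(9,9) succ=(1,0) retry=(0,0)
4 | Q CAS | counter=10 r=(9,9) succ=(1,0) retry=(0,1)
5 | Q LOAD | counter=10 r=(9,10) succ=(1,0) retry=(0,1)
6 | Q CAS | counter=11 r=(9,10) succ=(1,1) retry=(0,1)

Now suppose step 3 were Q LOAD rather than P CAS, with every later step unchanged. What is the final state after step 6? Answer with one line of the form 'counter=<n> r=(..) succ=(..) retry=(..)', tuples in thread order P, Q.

(re-executing from step 3 with the substitution; state before step 3: counter=9 r=(9,9) succ=(0,0) retry=(0,0))
3 | Q LOAD | counter=9 r=(9,9) succ=(0,0) retry=(0,0)
4 | Q CAS | counter=10 r=(9,9) succ=(0,1) retry=(0,0)
5 | Q LOAD | counter=10 r=(9,10) succ=(0,1) retry=(0,0)
6 | Q CAS | counter=11 r=(9,10) succ=(0,2) retry=(0,0)

counter=11 r=(9,10) succ=(0,2) retry=(0,0)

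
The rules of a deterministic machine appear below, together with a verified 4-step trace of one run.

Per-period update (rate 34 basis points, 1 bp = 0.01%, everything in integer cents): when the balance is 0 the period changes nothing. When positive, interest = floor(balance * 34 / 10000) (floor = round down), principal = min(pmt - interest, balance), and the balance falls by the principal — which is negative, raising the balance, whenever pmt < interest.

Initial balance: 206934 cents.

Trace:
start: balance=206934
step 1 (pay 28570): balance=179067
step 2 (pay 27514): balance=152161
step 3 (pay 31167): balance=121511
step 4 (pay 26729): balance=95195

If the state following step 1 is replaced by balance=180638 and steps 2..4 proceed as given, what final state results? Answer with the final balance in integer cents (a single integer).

state after step 1 := balance=180638
step 2 (pay 27514): balance=153738
step 3 (pay 31167): balance=123093
step 4 (pay 26729): balance=96782

96782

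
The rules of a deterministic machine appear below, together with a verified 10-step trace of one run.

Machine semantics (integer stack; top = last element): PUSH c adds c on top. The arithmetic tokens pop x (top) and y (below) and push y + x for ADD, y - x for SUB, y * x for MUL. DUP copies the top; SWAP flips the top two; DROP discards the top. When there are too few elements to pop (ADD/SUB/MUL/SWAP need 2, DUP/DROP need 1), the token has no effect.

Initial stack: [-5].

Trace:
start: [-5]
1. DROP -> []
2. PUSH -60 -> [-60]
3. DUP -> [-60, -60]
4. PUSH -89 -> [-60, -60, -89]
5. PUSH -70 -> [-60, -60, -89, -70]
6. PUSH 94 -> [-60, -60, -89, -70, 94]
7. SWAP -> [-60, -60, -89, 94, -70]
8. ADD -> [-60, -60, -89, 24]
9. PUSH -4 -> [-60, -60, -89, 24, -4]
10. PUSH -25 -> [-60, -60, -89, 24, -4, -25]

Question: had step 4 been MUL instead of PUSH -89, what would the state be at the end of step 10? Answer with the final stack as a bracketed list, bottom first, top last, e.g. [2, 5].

[3600, 24, -4, -25]

(re-executing from step 4 with the substitution; state before step 4: [-60, -60])
4. MUL -> [3600]
5. PUSH -70 -> [3600, -70]
6. PUSH 94 -> [3600, -70, 94]
7. SWAP -> [3600, 94, -70]
8. ADD -> [3600, 24]
9. PUSH -4 -> [3600, 24, -4]
10. PUSH -25 -> [3600, 24, -4, -25]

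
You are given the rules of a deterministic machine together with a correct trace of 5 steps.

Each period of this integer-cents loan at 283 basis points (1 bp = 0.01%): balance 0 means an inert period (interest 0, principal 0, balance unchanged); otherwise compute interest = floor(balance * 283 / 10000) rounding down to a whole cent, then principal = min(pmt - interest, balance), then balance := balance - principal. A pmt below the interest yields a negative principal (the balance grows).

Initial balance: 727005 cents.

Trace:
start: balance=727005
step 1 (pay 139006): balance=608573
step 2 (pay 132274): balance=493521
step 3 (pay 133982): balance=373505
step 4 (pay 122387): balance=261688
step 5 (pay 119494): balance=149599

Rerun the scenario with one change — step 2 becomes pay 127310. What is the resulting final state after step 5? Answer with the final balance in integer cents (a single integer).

154997

(re-executing from step 2 with the substitution; state before step 2: balance=608573)
step 2 (pay 127310): balance=498485
step 3 (pay 133982): balance=378610
step 4 (pay 122387): balance=266937
step 5 (pay 119494): balance=154997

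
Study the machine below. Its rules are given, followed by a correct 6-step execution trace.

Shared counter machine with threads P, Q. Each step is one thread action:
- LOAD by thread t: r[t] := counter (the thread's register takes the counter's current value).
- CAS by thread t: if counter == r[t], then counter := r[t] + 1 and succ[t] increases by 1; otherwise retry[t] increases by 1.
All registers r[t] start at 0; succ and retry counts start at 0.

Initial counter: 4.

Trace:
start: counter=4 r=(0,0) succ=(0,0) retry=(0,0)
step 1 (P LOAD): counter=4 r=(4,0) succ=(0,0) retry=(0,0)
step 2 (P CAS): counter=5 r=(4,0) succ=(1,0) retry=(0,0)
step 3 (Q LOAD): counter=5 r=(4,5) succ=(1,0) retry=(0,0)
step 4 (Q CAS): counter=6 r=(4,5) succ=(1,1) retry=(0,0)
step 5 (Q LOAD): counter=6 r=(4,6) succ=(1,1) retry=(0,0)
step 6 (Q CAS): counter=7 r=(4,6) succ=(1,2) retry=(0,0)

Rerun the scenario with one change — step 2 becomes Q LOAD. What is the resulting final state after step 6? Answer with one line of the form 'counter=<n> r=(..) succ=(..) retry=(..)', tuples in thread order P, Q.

(re-executing from step 2 with the substitution; state before step 2: counter=4 r=(4,0) succ=(0,0) retry=(0,0))
step 2 (Q LOAD): counter=4 r=(4,4) succ=(0,0) retry=(0,0)
step 3 (Q LOAD): counter=4 r=(4,4) succ=(0,0) retry=(0,0)
step 4 (Q CAS): counter=5 r=(4,4) succ=(0,1) retry=(0,0)
step 5 (Q LOAD): counter=5 r=(4,5) succ=(0,1) retry=(0,0)
step 6 (Q CAS): counter=6 r=(4,5) succ=(0,2) retry=(0,0)

counter=6 r=(4,5) succ=(0,2) retry=(0,0)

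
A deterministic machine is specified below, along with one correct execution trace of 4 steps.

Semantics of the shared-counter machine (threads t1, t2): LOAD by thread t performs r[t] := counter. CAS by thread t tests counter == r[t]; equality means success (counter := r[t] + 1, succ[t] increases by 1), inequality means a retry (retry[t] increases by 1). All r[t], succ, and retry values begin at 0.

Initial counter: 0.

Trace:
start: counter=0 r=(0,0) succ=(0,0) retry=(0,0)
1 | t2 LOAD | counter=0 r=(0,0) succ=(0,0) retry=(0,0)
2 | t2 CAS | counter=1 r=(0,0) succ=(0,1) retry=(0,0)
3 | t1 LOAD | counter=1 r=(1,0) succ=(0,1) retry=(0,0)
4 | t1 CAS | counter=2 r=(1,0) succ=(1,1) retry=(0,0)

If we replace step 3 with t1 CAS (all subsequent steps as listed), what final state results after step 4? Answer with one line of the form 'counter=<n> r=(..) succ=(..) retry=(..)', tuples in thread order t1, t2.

(re-executing from step 3 with the substitution; state before step 3: counter=1 r=(0,0) succ=(0,1) retry=(0,0))
3 | t1 CAS | counter=1 r=(0,0) succ=(0,1) retry=(1,0)
4 | t1 CAS | counter=1 r=(0,0) succ=(0,1) retry=(2,0)

counter=1 r=(0,0) succ=(0,1) retry=(2,0)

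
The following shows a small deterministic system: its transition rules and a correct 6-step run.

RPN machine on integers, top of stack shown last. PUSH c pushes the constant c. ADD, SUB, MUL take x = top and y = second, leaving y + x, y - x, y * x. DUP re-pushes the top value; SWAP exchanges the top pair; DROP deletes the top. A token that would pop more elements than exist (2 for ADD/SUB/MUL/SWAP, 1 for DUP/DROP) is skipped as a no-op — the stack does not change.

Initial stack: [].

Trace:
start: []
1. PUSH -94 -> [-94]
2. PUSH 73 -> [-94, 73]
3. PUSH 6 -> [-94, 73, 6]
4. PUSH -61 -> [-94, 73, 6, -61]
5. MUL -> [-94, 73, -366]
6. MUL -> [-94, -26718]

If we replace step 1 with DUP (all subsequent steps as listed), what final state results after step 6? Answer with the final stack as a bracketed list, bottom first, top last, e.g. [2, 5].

(re-executing from step 1 with the substitution; state before step 1: [])
1. DUP -> []
2. PUSH 73 -> [73]
3. PUSH 6 -> [73, 6]
4. PUSH -61 -> [73, 6, -61]
5. MUL -> [73, -366]
6. MUL -> [-26718]

[-26718]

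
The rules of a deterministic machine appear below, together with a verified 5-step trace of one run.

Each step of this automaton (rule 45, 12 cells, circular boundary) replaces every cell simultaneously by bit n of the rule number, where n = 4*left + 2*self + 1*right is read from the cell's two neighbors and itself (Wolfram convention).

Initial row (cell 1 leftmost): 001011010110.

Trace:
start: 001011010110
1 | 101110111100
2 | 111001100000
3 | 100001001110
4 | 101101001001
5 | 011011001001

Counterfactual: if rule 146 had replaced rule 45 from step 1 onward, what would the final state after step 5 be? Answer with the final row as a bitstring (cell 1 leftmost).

000101010100

(re-executing steps 1..5 under rule 146; state before step 1: 001011010110)
1 | 010000000001
2 | 001000000010
3 | 010100000101
4 | 000010001000
5 | 000101010100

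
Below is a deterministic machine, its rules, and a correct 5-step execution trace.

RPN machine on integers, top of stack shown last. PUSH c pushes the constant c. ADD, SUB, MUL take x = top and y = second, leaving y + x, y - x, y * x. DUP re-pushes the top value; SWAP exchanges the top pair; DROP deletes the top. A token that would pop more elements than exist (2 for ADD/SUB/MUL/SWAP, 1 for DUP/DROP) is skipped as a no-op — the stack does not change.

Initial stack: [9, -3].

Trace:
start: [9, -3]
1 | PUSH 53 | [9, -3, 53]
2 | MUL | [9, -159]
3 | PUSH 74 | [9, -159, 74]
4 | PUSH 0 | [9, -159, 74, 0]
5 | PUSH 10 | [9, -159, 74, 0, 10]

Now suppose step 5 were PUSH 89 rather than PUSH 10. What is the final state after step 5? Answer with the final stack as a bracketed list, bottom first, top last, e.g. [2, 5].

[9, -159, 74, 0, 89]

(re-executing from step 5 with the substitution; state before step 5: [9, -159, 74, 0])
5 | PUSH 89 | [9, -159, 74, 0, 89]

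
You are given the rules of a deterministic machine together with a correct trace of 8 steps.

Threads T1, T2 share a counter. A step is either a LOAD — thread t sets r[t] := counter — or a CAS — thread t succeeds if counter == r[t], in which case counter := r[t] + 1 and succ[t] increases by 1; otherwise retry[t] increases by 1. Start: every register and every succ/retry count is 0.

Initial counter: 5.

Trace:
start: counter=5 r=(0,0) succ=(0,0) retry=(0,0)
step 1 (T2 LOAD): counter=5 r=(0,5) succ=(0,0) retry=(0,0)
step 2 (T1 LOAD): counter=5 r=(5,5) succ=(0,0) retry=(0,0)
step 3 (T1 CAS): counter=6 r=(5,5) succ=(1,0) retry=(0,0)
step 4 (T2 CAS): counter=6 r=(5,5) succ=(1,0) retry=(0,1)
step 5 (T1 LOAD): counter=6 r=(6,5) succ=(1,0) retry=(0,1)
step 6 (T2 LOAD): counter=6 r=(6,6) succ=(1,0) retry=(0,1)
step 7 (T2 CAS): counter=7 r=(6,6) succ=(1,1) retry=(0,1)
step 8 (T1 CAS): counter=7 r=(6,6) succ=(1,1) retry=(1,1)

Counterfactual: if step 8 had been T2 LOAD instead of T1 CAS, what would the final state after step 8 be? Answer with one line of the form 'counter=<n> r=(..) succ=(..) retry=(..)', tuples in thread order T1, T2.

counter=7 r=(6,7) succ=(1,1) retry=(0,1)

(re-executing from step 8 with the substitution; state before step 8: counter=7 r=(6,6) succ=(1,1) retry=(0,1))
step 8 (T2 LOAD): counter=7 r=(6,7) succ=(1,1) retry=(0,1)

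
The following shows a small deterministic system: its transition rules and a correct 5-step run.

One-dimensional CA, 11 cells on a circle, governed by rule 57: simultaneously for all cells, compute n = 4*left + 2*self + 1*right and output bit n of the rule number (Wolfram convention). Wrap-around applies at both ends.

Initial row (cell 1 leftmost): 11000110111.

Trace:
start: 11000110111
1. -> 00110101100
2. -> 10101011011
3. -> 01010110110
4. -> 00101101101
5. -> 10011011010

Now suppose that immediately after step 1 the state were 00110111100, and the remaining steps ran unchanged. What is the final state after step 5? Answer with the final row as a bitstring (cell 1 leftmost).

10101101010

state after step 1 := 00110111100
2. -> 10101100011
3. -> 01011011010
4. -> 00110110101
5. -> 10101101010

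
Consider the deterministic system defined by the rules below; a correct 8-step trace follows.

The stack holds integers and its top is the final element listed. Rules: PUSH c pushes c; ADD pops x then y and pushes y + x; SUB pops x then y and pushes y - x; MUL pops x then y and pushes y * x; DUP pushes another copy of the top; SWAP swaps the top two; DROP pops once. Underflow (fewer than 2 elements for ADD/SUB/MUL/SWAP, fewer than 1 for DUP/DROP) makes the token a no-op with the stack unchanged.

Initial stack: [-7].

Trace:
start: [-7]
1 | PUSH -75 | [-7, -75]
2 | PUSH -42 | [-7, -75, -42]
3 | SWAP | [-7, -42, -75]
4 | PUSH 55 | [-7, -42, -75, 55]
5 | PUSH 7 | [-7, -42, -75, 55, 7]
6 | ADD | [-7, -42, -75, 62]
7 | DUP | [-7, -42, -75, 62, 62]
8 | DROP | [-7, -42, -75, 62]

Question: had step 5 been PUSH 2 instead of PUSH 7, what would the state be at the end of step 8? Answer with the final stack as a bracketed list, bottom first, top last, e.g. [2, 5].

[-7, -42, -75, 57]

(re-executing from step 5 with the substitution; state before step 5: [-7, -42, -75, 55])
5 | PUSH 2 | [-7, -42, -75, 55, 2]
6 | ADD | [-7, -42, -75, 57]
7 | DUP | [-7, -42, -75, 57, 57]
8 | DROP | [-7, -42, -75, 57]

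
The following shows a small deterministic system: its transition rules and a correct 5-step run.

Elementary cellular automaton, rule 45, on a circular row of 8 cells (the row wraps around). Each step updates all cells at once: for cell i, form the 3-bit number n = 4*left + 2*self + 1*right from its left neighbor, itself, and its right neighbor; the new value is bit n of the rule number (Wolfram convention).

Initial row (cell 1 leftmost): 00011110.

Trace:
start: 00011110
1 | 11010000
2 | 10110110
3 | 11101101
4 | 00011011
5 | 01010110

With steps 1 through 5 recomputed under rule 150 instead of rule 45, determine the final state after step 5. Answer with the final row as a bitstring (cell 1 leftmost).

(re-executing steps 1..5 under rule 150; state before step 1: 00011110)
1 | 00101101
2 | 11100001
3 | 11010010
4 | 00011110
5 | 00101101

00101101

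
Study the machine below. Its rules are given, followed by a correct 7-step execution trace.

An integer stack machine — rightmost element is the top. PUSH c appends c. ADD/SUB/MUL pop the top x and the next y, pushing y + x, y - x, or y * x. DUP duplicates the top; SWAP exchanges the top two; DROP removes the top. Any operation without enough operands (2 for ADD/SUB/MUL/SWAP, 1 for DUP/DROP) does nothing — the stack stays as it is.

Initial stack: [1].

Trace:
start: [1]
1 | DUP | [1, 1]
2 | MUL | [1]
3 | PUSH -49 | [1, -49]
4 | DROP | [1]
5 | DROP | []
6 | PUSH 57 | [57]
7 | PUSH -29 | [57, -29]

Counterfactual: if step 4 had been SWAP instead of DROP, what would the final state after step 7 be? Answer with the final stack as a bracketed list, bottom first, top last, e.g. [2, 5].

[-49, 57, -29]

(re-executing from step 4 with the substitution; state before step 4: [1, -49])
4 | SWAP | [-49, 1]
5 | DROP | [-49]
6 | PUSH 57 | [-49, 57]
7 | PUSH -29 | [-49, 57, -29]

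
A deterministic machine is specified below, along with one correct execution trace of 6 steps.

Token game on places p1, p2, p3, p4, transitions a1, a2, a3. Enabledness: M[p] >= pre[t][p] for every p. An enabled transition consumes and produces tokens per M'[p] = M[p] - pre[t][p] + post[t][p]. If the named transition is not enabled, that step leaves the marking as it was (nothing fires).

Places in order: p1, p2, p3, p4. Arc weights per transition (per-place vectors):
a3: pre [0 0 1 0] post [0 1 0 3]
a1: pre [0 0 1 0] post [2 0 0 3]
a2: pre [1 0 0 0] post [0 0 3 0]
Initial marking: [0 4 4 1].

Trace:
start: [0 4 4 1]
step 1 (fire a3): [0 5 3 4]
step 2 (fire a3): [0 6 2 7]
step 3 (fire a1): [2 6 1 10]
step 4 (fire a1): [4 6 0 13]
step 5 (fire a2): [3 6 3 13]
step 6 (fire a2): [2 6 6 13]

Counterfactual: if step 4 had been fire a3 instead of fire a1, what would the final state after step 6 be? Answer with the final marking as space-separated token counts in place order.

(re-executing from step 4 with the substitution; state before step 4: [2 6 1 10])
step 4 (fire a3): [2 7 0 13]
step 5 (fire a2): [1 7 3 13]
step 6 (fire a2): [0 7 6 13]

0 7 6 13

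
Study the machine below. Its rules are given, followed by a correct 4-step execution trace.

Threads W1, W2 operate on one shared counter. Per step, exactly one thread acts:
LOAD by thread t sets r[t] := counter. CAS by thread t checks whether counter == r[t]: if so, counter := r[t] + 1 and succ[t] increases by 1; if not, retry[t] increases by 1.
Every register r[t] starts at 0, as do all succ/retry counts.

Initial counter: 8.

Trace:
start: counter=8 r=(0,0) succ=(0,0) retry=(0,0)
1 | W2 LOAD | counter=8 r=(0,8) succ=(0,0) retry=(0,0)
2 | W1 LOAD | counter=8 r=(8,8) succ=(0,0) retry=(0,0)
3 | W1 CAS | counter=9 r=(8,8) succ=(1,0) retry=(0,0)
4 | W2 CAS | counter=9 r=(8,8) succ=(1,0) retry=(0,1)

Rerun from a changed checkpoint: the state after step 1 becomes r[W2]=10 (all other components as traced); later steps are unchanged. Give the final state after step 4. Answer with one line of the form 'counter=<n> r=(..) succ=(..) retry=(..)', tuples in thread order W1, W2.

state after step 1 := counter=8 r=(0,10) succ=(0,0) retry=(0,0)
2 | W1 LOAD | counter=8 r=(8,10) succ=(0,0) retry=(0,0)
3 | W1 CAS | counter=9 r=(8,10) succ=(1,0) retry=(0,0)
4 | W2 CAS | counter=9 r=(8,10) succ=(1,0) retry=(0,1)

counter=9 r=(8,10) succ=(1,0) retry=(0,1)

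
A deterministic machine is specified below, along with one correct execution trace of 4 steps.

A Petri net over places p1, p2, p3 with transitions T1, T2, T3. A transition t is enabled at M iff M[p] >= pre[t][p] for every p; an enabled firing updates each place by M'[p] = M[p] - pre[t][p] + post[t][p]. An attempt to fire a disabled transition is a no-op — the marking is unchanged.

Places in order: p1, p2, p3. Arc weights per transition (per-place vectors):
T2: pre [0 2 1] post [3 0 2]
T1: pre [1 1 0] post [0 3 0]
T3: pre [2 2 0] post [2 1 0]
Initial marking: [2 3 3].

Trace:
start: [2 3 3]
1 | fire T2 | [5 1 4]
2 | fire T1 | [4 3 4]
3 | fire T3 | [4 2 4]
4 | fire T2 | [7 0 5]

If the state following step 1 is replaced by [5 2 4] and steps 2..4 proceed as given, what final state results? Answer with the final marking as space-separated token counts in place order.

7 1 5

state after step 1 := [5 2 4]
2 | fire T1 | [4 4 4]
3 | fire T3 | [4 3 4]
4 | fire T2 | [7 1 5]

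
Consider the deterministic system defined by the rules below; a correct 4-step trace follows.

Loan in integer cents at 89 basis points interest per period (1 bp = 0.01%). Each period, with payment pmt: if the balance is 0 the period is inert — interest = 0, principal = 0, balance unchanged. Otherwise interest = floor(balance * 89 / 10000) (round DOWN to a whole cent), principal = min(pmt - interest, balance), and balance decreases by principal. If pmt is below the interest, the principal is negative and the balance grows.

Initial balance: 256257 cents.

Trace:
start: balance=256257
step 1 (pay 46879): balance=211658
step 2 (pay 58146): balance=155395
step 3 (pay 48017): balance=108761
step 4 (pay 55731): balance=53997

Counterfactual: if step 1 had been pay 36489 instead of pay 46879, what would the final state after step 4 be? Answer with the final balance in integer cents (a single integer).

64668

(re-executing from step 1 with the substitution; state before step 1: balance=256257)
step 1 (pay 36489): balance=222048
step 2 (pay 58146): balance=165878
step 3 (pay 48017): balance=119337
step 4 (pay 55731): balance=64668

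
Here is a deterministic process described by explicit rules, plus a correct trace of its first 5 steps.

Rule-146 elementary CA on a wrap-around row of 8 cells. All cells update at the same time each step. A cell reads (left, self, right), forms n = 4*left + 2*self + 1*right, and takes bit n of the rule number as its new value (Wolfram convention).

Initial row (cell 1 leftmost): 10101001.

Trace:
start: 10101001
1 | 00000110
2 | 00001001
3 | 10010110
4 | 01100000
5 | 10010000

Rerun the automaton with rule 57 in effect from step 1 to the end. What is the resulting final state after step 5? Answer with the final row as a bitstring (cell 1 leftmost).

(re-executing steps 1..5 under rule 57; state before step 1: 10101001)
1 | 01010101
2 | 10101010
3 | 01010101
4 | 10101010
5 | 01010101

01010101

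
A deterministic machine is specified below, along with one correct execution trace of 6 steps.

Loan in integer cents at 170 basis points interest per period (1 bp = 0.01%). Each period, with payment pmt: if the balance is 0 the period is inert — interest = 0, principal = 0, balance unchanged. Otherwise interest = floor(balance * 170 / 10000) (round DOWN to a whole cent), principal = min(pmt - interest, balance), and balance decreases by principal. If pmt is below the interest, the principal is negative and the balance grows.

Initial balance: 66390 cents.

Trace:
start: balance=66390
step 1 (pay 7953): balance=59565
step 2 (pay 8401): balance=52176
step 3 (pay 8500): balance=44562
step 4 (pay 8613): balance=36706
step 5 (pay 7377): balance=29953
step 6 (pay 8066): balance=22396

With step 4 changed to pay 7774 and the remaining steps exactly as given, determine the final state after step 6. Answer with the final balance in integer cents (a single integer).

23263

(re-executing from step 4 with the substitution; state before step 4: balance=44562)
step 4 (pay 7774): balance=37545
step 5 (pay 7377): balance=30806
step 6 (pay 8066): balance=23263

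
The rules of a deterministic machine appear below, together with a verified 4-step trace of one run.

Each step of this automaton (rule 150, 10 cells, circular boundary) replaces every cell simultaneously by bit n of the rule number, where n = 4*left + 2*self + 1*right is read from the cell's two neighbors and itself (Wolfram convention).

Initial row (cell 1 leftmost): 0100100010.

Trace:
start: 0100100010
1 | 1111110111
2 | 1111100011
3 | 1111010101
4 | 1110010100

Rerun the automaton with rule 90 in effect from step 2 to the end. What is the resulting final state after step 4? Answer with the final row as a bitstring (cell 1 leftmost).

0001010101

(re-executing steps 2..4 under rule 90; state before step 2: 1111110111)
2 | 0000010100
3 | 0000100010
4 | 0001010101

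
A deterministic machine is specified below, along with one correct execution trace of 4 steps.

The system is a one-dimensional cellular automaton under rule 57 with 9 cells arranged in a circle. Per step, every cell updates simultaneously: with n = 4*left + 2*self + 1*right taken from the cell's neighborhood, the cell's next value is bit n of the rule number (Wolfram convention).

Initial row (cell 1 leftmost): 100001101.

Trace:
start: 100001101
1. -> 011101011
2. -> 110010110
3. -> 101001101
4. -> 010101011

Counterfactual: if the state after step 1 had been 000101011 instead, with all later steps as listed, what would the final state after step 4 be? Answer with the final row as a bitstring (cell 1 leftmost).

010101011

state after step 1 := 000101011
2. -> 110010110
3. -> 101001101
4. -> 010101011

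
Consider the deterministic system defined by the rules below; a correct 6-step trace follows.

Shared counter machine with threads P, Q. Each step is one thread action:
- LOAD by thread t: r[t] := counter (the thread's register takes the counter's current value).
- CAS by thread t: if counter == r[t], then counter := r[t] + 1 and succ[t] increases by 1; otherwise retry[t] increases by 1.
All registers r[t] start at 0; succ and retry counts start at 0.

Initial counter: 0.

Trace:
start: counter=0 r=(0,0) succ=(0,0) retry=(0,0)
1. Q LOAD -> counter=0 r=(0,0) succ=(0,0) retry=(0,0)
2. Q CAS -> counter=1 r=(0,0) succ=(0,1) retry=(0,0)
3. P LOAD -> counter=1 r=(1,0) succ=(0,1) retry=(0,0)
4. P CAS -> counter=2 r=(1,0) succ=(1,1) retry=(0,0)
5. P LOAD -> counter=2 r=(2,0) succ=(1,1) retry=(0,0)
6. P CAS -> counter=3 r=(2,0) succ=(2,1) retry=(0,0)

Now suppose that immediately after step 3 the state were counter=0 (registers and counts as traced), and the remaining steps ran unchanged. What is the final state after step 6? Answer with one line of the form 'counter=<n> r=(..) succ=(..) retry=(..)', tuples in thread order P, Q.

counter=1 r=(0,0) succ=(1,1) retry=(1,0)

state after step 3 := counter=0 r=(1,0) succ=(0,1) retry=(0,0)
4. P CAS -> counter=0 r=(1,0) succ=(0,1) retry=(1,0)
5. P LOAD -> counter=0 r=(0,0) succ=(0,1) retry=(1,0)
6. P CAS -> counter=1 r=(0,0) succ=(1,1) retry=(1,0)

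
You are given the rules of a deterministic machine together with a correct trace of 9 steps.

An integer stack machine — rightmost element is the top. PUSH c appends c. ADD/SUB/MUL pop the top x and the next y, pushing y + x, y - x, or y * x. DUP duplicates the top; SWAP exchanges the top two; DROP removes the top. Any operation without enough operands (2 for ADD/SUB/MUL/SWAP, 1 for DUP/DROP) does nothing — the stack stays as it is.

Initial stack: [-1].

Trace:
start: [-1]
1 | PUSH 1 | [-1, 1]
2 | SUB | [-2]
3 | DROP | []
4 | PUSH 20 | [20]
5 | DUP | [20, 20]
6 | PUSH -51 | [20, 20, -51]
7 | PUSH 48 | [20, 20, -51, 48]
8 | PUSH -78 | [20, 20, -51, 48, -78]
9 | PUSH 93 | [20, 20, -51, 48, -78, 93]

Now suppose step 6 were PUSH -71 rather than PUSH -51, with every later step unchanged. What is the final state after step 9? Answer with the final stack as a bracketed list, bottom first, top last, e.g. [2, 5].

[20, 20, -71, 48, -78, 93]

(re-executing from step 6 with the substitution; state before step 6: [20, 20])
6 | PUSH -71 | [20, 20, -71]
7 | PUSH 48 | [20, 20, -71, 48]
8 | PUSH -78 | [20, 20, -71, 48, -78]
9 | PUSH 93 | [20, 20, -71, 48, -78, 93]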